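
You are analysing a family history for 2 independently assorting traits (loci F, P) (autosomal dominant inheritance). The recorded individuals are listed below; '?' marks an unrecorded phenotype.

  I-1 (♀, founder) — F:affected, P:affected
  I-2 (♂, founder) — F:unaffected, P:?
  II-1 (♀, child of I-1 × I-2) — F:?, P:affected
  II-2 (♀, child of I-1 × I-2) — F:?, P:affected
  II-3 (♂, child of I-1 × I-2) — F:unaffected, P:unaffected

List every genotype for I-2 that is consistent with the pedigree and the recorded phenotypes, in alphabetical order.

F/I-1 aff ·: Ff
F/I-2 un ·: ff
F/II-1 ? I-1×I-2: ff|Ff
F/II-2 ? I-1×I-2: ff|Ff
F/II-3 un I-1×I-2: ff
⇒ F over [I-1,I-2,II-1,II-2,II-3]: 4 consistent
P/I-1 aff ·: Pp
P/I-2 ? ·: pp|Pp
P/II-1 aff I-1×I-2: Pp|PP
P/II-2 aff I-1×I-2: Pp|PP
P/II-3 un I-1×I-2: pp
⇒ P over [I-1,I-2,II-1,II-2,II-3]: 5 consistent

I-2 ∈ {ff Pp, ff pp}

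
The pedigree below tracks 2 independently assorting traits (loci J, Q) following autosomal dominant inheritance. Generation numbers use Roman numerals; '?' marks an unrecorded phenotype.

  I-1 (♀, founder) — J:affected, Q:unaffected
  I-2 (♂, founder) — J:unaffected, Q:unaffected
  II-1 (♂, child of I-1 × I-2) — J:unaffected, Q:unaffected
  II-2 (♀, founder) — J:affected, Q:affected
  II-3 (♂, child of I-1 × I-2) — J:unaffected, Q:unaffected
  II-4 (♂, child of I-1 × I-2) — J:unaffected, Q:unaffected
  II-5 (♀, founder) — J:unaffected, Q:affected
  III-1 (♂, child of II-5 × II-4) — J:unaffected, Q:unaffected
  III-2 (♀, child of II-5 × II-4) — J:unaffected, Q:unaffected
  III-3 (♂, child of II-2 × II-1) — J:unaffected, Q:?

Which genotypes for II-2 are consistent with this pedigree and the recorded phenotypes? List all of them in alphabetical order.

II-2 ∈ {Jj QQ, Jj Qq}

J/I-1 aff ·: Jj
J/I-2 un ·: jj
J/II-1 un I-1×I-2: jj
J/II-2 aff ·: Jj
J/II-3 un I-1×I-2: jj
J/II-4 un I-1×I-2: jj
J/II-5 un ·: jj
J/III-1 un II-5×II-4: jj
J/III-2 un II-5×II-4: jj
J/III-3 un II-2×II-1: jj
⇒ J over [I-1,I-2,II-1,II-2,II-3,II-4,II-5,III-1,III-2,III-3]: 1 consistent
Q/I-1 un ·: qq
Q/I-2 un ·: qq
Q/II-1 un I-1×I-2: qq
Q/II-2 aff ·: Qq|QQ
Q/II-3 un I-1×I-2: qq
Q/II-4 un I-1×I-2: qq
Q/II-5 aff ·: Qq
Q/III-1 un II-5×II-4: qq
Q/III-2 un II-5×II-4: qq
Q/III-3 ? II-2×II-1: qq|Qq
⇒ Q over [I-1,I-2,II-1,II-2,II-3,II-4,II-5,III-1,III-2,III-3]: 3 consistent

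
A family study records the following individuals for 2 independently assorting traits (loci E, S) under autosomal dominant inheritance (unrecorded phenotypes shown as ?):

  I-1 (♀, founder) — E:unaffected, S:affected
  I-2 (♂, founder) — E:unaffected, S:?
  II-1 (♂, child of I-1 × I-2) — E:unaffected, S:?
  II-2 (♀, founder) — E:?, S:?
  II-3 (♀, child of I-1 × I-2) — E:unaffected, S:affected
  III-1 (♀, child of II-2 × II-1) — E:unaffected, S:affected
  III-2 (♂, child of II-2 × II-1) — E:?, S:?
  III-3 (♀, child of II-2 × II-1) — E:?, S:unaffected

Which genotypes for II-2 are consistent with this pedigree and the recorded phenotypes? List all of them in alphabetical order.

II-2 ∈ {Ee Ss, Ee ss, ee Ss, ee ss}

E/I-1 un ·: ee
E/I-2 un ·: ee
E/II-1 un I-1×I-2: ee
E/II-2 ? ·: ee|Ee
E/II-3 un I-1×I-2: ee
E/III-1 un II-2×II-1: ee
E/III-2 ? II-2×II-1: ee|Ee
E/III-3 ? II-2×II-1: ee|Ee
⇒ E over [I-1,I-2,II-1,II-2,II-3,III-1,III-2,III-3]: 5 consistent
S/I-1 aff ·: Ss|SS
S/I-2 ? ·: ss|Ss|SS
S/II-1 ? I-1×I-2: ss|Ss
S/II-2 ? ·: ss|Ss
S/II-3 aff I-1×I-2: Ss|SS
S/III-1 aff II-2×II-1: Ss|SS
S/III-2 ? II-2×II-1: ss|Ss|SS
S/III-3 un II-2×II-1: ss
⇒ S over [I-1,I-2,II-1,II-2,II-3,III-1,III-2,III-3]: 70 consistent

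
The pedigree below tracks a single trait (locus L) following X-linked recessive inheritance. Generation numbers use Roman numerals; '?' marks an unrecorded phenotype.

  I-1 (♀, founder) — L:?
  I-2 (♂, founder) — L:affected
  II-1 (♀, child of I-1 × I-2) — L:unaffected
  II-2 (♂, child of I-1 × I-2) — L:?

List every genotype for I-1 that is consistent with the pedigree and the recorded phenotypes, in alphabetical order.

I-1 ∈ {X^LX^L, X^LX^l}

L/I-1 ? ·: X^LX^L|X^LX^l
L/I-2 aff ·: X^lY
L/II-1 un I-1×I-2: X^LX^l
L/II-2 ? I-1×I-2: X^LY|X^lY
⇒ L over [I-1,I-2,II-1,II-2]: 3 consistent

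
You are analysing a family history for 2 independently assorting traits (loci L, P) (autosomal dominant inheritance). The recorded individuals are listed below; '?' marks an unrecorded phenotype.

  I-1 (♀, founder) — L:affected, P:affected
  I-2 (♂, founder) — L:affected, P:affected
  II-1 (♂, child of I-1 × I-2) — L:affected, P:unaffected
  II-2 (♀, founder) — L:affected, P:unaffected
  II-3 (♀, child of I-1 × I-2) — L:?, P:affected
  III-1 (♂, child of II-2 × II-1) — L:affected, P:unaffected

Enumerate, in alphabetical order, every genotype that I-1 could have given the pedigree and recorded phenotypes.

L/I-1 aff ·: Ll|LL
L/I-2 aff ·: Ll|LL
L/II-1 aff I-1×I-2: Ll|LL
L/II-2 aff ·: Ll|LL
L/II-3 ? I-1×I-2: ll|Ll|LL
L/III-1 aff II-2×II-1: Ll|LL
⇒ L over [I-1,I-2,II-1,II-2,II-3,III-1]: 52 consistent
P/I-1 aff ·: Pp
P/I-2 aff ·: Pp
P/II-1 un I-1×I-2: pp
P/II-2 un ·: pp
P/II-3 aff I-1×I-2: Pp|PP
P/III-1 un II-2×II-1: pp
⇒ P over [I-1,I-2,II-1,II-2,II-3,III-1]: 2 consistent

I-1 ∈ {LL Pp, Ll Pp}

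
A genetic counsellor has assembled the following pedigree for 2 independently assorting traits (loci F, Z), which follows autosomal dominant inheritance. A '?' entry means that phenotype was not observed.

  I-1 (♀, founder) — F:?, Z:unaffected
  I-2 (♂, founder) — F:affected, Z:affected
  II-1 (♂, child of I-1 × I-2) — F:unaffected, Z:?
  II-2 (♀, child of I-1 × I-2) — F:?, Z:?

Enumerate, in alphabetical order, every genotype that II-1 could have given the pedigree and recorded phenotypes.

F/I-1 ? ·: ff|Ff
F/I-2 aff ·: Ff
F/II-1 un I-1×I-2: ff
F/II-2 ? I-1×I-2: ff|Ff|FF
⇒ F over [I-1,I-2,II-1,II-2]: 5 consistent
Z/I-1 un ·: zz
Z/I-2 aff ·: Zz|ZZ
Z/II-1 ? I-1×I-2: zz|Zz
Z/II-2 ? I-1×I-2: zz|Zz
⇒ Z over [I-1,I-2,II-1,II-2]: 5 consistent

II-1 ∈ {ff Zz, ff zz}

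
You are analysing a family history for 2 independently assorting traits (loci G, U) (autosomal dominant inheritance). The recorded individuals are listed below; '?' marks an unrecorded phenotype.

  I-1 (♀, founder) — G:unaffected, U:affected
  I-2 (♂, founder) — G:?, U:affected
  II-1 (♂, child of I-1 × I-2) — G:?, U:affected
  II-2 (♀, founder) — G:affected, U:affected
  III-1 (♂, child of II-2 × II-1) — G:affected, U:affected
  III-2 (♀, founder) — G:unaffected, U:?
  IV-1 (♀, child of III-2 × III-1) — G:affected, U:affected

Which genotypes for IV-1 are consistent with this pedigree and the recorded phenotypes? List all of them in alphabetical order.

G/I-1 un ·: gg
G/I-2 ? ·: gg|Gg|GG
G/II-1 ? I-1×I-2: gg|Gg
G/II-2 aff ·: Gg|GG
G/III-1 aff II-2×II-1: Gg|GG
G/III-2 un ·: gg
G/IV-1 aff III-2×III-1: Gg
⇒ G over [I-1,I-2,II-1,II-2,III-1,III-2,IV-1]: 12 consistent
U/I-1 aff ·: Uu|UU
U/I-2 aff ·: Uu|UU
U/II-1 aff I-1×I-2: Uu|UU
U/II-2 aff ·: Uu|UU
U/III-1 aff II-2×II-1: Uu|UU
U/III-2 ? ·: uu|Uu|UU
U/IV-1 aff III-2×III-1: Uu|UU
⇒ U over [I-1,I-2,II-1,II-2,III-1,III-2,IV-1]: 106 consistent

IV-1 ∈ {Gg UU, Gg Uu}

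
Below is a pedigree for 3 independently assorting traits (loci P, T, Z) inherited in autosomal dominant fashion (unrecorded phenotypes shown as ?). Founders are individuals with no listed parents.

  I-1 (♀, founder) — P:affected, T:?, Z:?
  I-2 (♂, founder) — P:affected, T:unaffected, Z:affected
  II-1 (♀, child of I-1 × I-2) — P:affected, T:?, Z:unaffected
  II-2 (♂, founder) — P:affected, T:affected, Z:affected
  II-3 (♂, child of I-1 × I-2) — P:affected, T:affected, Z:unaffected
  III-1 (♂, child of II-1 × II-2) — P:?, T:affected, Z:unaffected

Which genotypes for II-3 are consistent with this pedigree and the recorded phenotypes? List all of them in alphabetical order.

II-3 ∈ {PP Tt zz, Pp Tt zz}

P/I-1 aff ·: Pp|PP
P/I-2 aff ·: Pp|PP
P/II-1 aff I-1×I-2: Pp|PP
P/II-2 aff ·: Pp|PP
P/II-3 aff I-1×I-2: Pp|PP
P/III-1 ? II-1×II-2: pp|Pp|PP
⇒ P over [I-1,I-2,II-1,II-2,II-3,III-1]: 51 consistent
T/I-1 ? ·: Tt|TT
T/I-2 un ·: tt
T/II-1 ? I-1×I-2: tt|Tt
T/II-2 aff ·: Tt|TT
T/II-3 aff I-1×I-2: Tt
T/III-1 aff II-1×II-2: Tt|TT
⇒ T over [I-1,I-2,II-1,II-2,II-3,III-1]: 10 consistent
Z/I-1 ? ·: zz|Zz
Z/I-2 aff ·: Zz
Z/II-1 un I-1×I-2: zz
Z/II-2 aff ·: Zz
Z/II-3 un I-1×I-2: zz
Z/III-1 un II-1×II-2: zz
⇒ Z over [I-1,I-2,II-1,II-2,II-3,III-1]: 2 consistent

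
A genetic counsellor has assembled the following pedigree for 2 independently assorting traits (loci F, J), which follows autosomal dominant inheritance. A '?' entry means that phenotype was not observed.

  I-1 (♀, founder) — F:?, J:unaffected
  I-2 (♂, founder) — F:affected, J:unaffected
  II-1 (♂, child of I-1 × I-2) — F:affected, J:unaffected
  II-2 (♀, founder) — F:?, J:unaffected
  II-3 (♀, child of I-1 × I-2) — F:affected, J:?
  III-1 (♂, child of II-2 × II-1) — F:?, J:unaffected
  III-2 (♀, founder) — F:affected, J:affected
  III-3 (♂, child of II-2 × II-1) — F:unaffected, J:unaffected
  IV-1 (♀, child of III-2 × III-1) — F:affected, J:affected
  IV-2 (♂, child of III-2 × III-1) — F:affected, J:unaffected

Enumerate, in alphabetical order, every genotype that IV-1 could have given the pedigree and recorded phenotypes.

F/I-1 ? ·: ff|Ff|FF
F/I-2 aff ·: Ff|FF
F/II-1 aff I-1×I-2: Ff
F/II-2 ? ·: ff|Ff
F/II-3 aff I-1×I-2: Ff|FF
F/III-1 ? II-2×II-1: ff|Ff|FF
F/III-2 aff ·: Ff|FF
F/III-3 un II-2×II-1: ff
F/IV-1 aff III-2×III-1: Ff|FF
F/IV-2 aff III-2×III-1: Ff|FF
⇒ F over [I-1,I-2,II-1,II-2,II-3,III-1,III-2,III-3,IV-1,IV-2]: 200 consistent
J/I-1 un ·: jj
J/I-2 un ·: jj
J/II-1 un I-1×I-2: jj
J/II-2 un ·: jj
J/II-3 ? I-1×I-2: jj
J/III-1 un II-2×II-1: jj
J/III-2 aff ·: Jj
J/III-3 un II-2×II-1: jj
J/IV-1 aff III-2×III-1: Jj
J/IV-2 un III-2×III-1: jj
⇒ J over [I-1,I-2,II-1,II-2,II-3,III-1,III-2,III-3,IV-1,IV-2]: 1 consistent

IV-1 ∈ {FF Jj, Ff Jj}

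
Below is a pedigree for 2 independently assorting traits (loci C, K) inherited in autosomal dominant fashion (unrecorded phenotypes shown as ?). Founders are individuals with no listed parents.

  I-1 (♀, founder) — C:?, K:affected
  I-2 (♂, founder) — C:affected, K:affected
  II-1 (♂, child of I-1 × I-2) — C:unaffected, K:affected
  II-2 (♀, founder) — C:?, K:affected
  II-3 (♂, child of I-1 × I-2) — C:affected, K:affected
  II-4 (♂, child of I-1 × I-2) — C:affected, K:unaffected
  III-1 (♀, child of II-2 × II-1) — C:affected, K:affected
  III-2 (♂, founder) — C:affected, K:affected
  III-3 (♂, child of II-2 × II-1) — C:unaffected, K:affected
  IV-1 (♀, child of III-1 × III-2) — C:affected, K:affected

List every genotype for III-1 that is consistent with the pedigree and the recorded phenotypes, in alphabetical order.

C/I-1 ? ·: cc|Cc
C/I-2 aff ·: Cc
C/II-1 un I-1×I-2: cc
C/II-2 ? ·: Cc
C/II-3 aff I-1×I-2: Cc|CC
C/II-4 aff I-1×I-2: Cc|CC
C/III-1 aff II-2×II-1: Cc
C/III-2 aff ·: Cc|CC
C/III-3 un II-2×II-1: cc
C/IV-1 aff III-1×III-2: Cc|CC
⇒ C over [I-1,I-2,II-1,II-2,II-3,II-4,III-1,III-2,III-3,IV-1]: 20 consistent
K/I-1 aff ·: Kk
K/I-2 aff ·: Kk
K/II-1 aff I-1×I-2: Kk|KK
K/II-2 aff ·: Kk|KK
K/II-3 aff I-1×I-2: Kk|KK
K/II-4 un I-1×I-2: kk
K/III-1 aff II-2×II-1: Kk|KK
K/III-2 aff ·: Kk|KK
K/III-3 aff II-2×II-1: Kk|KK
K/IV-1 aff III-1×III-2: Kk|KK
⇒ K over [I-1,I-2,II-1,II-2,II-3,II-4,III-1,III-2,III-3,IV-1]: 90 consistent

III-1 ∈ {Cc KK, Cc Kk}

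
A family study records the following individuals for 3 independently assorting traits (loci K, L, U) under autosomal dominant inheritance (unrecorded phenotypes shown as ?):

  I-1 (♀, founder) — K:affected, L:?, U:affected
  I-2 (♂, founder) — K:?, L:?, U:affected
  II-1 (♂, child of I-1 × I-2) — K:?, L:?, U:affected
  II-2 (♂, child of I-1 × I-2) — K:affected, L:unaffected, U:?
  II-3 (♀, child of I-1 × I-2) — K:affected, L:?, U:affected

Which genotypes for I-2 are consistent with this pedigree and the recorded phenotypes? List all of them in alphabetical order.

K/I-1 aff ·: Kk|KK
K/I-2 ? ·: kk|Kk|KK
K/II-1 ? I-1×I-2: kk|Kk|KK
K/II-2 aff I-1×I-2: Kk|KK
K/II-3 aff I-1×I-2: Kk|KK
⇒ K over [I-1,I-2,II-1,II-2,II-3]: 32 consistent
L/I-1 ? ·: ll|Ll
L/I-2 ? ·: ll|Ll
L/II-1 ? I-1×I-2: ll|Ll|LL
L/II-2 un I-1×I-2: ll
L/II-3 ? I-1×I-2: ll|Ll|LL
⇒ L over [I-1,I-2,II-1,II-2,II-3]: 18 consistent
U/I-1 aff ·: Uu|UU
U/I-2 aff ·: Uu|UU
U/II-1 aff I-1×I-2: Uu|UU
U/II-2 ? I-1×I-2: uu|Uu|UU
U/II-3 aff I-1×I-2: Uu|UU
⇒ U over [I-1,I-2,II-1,II-2,II-3]: 29 consistent

I-2 ∈ {KK Ll UU, KK Ll Uu, KK ll UU, KK ll Uu, Kk Ll UU, Kk Ll Uu, Kk ll UU, Kk ll Uu, kk Ll UU, kk Ll Uu, kk ll UU, kk ll Uu}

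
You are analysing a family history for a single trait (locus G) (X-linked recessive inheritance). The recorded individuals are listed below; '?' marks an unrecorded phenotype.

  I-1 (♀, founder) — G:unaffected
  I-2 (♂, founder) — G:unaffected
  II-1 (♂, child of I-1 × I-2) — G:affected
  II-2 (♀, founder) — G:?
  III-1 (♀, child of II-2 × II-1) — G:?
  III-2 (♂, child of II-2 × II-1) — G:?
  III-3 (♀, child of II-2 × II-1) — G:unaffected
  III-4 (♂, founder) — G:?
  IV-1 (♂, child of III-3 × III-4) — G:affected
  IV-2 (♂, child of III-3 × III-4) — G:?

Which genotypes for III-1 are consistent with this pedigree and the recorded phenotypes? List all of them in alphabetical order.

III-1 ∈ {X^GX^g, X^gX^g}

G/I-1 un ·: X^GX^g
G/I-2 un ·: X^GY
G/II-1 aff I-1×I-2: X^gY
G/II-2 ? ·: X^GX^G|X^GX^g
G/III-1 ? II-2×II-1: X^GX^g|X^gX^g
G/III-2 ? II-2×II-1: X^GY|X^gY
G/III-3 un II-2×II-1: X^GX^g
G/III-4 ? ·: X^GY|X^gY
G/IV-1 aff III-3×III-4: X^gY
G/IV-2 ? III-3×III-4: X^GY|X^gY
⇒ G over [I-1,I-2,II-1,II-2,III-1,III-2,III-3,III-4,IV-1,IV-2]: 20 consistent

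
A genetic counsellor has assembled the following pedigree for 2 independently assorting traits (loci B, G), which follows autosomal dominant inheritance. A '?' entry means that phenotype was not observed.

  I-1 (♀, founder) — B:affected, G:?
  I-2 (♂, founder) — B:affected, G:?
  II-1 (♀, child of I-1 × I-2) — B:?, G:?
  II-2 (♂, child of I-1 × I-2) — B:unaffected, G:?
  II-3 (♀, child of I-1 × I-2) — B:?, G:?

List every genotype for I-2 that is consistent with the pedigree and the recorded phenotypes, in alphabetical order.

I-2 ∈ {Bb GG, Bb Gg, Bb gg}

B/I-1 aff ·: Bb
B/I-2 aff ·: Bb
B/II-1 ? I-1×I-2: bb|Bb|BB
B/II-2 un I-1×I-2: bb
B/II-3 ? I-1×I-2: bb|Bb|BB
⇒ B over [I-1,I-2,II-1,II-2,II-3]: 9 consistent
G/I-1 ? ·: gg|Gg|GG
G/I-2 ? ·: gg|Gg|GG
G/II-1 ? I-1×I-2: gg|Gg|GG
G/II-2 ? I-1×I-2: gg|Gg|GG
G/II-3 ? I-1×I-2: gg|Gg|GG
⇒ G over [I-1,I-2,II-1,II-2,II-3]: 63 consistent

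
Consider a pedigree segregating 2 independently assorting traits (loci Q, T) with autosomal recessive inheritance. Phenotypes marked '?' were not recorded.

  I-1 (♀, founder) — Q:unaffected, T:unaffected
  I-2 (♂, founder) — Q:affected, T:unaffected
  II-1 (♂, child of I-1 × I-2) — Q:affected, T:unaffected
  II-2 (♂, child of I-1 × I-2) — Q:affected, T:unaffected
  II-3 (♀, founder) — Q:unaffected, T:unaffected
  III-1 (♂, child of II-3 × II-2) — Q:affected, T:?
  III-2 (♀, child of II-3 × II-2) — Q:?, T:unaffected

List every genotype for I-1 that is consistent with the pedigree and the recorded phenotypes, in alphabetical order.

Q/I-1 un ·: Qq
Q/I-2 aff ·: qq
Q/II-1 aff I-1×I-2: qq
Q/II-2 aff I-1×I-2: qq
Q/II-3 un ·: Qq
Q/III-1 aff II-3×II-2: qq
Q/III-2 ? II-3×II-2: Qq|qq
⇒ Q over [I-1,I-2,II-1,II-2,II-3,III-1,III-2]: 2 consistent
T/I-1 un ·: TT|Tt
T/I-2 un ·: TT|Tt
T/II-1 un I-1×I-2: TT|Tt
T/II-2 un I-1×I-2: TT|Tt
T/II-3 un ·: TT|Tt
T/III-1 ? II-3×II-2: TT|Tt|tt
T/III-2 un II-3×II-2: TT|Tt
⇒ T over [I-1,I-2,II-1,II-2,II-3,III-1,III-2]: 95 consistent

I-1 ∈ {Qq TT, Qq Tt}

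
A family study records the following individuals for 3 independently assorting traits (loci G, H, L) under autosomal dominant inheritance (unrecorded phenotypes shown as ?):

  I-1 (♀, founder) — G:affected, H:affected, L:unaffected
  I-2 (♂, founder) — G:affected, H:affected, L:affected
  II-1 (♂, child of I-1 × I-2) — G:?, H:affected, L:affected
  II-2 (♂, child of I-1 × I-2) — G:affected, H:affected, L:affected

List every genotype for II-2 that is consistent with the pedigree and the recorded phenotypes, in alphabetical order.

G/I-1 aff ·: Gg|GG
G/I-2 aff ·: Gg|GG
G/II-1 ? I-1×I-2: gg|Gg|GG
G/II-2 aff I-1×I-2: Gg|GG
⇒ G over [I-1,I-2,II-1,II-2]: 15 consistent
H/I-1 aff ·: Hh|HH
H/I-2 aff ·: Hh|HH
H/II-1 aff I-1×I-2: Hh|HH
H/II-2 aff I-1×I-2: Hh|HH
⇒ H over [I-1,I-2,II-1,II-2]: 13 consistent
L/I-1 un ·: ll
L/I-2 aff ·: Ll|LL
L/II-1 aff I-1×I-2: Ll
L/II-2 aff I-1×I-2: Ll
⇒ L over [I-1,I-2,II-1,II-2]: 2 consistent

II-2 ∈ {GG HH Ll, GG Hh Ll, Gg HH Ll, Gg Hh Ll}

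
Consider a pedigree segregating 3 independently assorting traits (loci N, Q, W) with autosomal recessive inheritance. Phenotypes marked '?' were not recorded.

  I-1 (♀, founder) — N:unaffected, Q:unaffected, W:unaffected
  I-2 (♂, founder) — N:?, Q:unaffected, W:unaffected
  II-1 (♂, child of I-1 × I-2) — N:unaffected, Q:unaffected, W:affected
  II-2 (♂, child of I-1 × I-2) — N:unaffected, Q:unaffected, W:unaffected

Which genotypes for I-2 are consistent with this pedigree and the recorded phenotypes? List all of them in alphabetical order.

N/I-1 un ·: NN|Nn
N/I-2 ? ·: NN|Nn|nn
N/II-1 un I-1×I-2: NN|Nn
N/II-2 un I-1×I-2: NN|Nn
⇒ N over [I-1,I-2,II-1,II-2]: 15 consistent
Q/I-1 un ·: QQ|Qq
Q/I-2 un ·: QQ|Qq
Q/II-1 un I-1×I-2: QQ|Qq
Q/II-2 un I-1×I-2: QQ|Qq
⇒ Q over [I-1,I-2,II-1,II-2]: 13 consistent
W/I-1 un ·: Ww
W/I-2 un ·: Ww
W/II-1 aff I-1×I-2: ww
W/II-2 un I-1×I-2: WW|Ww
⇒ W over [I-1,I-2,II-1,II-2]: 2 consistent

I-2 ∈ {NN QQ Ww, NN Qq Ww, Nn QQ Ww, Nn Qq Ww, nn QQ Ww, nn Qq Ww}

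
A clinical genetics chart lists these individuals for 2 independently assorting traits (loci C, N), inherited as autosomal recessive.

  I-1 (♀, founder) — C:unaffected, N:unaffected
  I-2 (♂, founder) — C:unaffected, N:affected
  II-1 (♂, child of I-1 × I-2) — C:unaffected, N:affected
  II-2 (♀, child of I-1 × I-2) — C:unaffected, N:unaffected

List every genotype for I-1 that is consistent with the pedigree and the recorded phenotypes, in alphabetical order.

I-1 ∈ {CC Nn, Cc Nn}

C/I-1 un ·: CC|Cc
C/I-2 un ·: CC|Cc
C/II-1 un I-1×I-2: CC|Cc
C/II-2 un I-1×I-2: CC|Cc
⇒ C over [I-1,I-2,II-1,II-2]: 13 consistent
N/I-1 un ·: Nn
N/I-2 aff ·: nn
N/II-1 aff I-1×I-2: nn
N/II-2 un I-1×I-2: Nn
⇒ N over [I-1,I-2,II-1,II-2]: 1 consistent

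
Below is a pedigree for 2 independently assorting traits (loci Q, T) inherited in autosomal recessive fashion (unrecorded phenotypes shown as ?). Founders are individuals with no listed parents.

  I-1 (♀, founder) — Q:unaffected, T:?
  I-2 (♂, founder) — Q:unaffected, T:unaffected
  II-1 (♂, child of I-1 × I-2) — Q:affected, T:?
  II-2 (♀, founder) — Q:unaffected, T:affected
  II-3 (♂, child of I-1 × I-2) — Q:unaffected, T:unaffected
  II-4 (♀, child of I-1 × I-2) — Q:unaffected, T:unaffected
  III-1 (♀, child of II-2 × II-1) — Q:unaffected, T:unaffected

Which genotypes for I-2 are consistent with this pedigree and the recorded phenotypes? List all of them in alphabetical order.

Q/I-1 un ·: Qq
Q/I-2 un ·: Qq
Q/II-1 aff I-1×I-2: qq
Q/II-2 un ·: QQ|Qq
Q/II-3 un I-1×I-2: QQ|Qq
Q/II-4 un I-1×I-2: QQ|Qq
Q/III-1 un II-2×II-1: Qq
⇒ Q over [I-1,I-2,II-1,II-2,II-3,II-4,III-1]: 8 consistent
T/I-1 ? ·: TT|Tt|tt
T/I-2 un ·: TT|Tt
T/II-1 ? I-1×I-2: TT|Tt
T/II-2 aff ·: tt
T/II-3 un I-1×I-2: TT|Tt
T/II-4 un I-1×I-2: TT|Tt
T/III-1 un II-2×II-1: Tt
⇒ T over [I-1,I-2,II-1,II-2,II-3,II-4,III-1]: 27 consistent

I-2 ∈ {Qq TT, Qq Tt}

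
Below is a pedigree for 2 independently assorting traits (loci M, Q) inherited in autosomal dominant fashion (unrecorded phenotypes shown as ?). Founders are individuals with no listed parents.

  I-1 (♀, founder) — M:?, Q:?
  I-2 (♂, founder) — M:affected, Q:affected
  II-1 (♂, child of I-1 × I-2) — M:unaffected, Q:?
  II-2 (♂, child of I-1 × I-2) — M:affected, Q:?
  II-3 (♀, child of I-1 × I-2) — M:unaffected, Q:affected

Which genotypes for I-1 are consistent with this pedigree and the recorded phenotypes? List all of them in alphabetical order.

M/I-1 ? ·: mm|Mm
M/I-2 aff ·: Mm
M/II-1 un I-1×I-2: mm
M/II-2 aff I-1×I-2: Mm|MM
M/II-3 un I-1×I-2: mm
⇒ M over [I-1,I-2,II-1,II-2,II-3]: 3 consistent
Q/I-1 ? ·: qq|Qq|QQ
Q/I-2 aff ·: Qq|QQ
Q/II-1 ? I-1×I-2: qq|Qq|QQ
Q/II-2 ? I-1×I-2: qq|Qq|QQ
Q/II-3 aff I-1×I-2: Qq|QQ
⇒ Q over [I-1,I-2,II-1,II-2,II-3]: 40 consistent

I-1 ∈ {Mm QQ, Mm Qq, Mm qq, mm QQ, mm Qq, mm qq}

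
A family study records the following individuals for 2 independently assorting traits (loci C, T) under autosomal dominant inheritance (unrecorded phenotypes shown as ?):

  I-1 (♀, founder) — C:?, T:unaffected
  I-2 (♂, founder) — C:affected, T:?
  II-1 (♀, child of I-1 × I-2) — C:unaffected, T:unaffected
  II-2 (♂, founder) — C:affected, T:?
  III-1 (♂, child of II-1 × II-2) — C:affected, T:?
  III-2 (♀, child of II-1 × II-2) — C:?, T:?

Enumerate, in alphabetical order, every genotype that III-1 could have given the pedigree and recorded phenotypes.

III-1 ∈ {Cc Tt, Cc tt}

C/I-1 ? ·: cc|Cc
C/I-2 aff ·: Cc
C/II-1 un I-1×I-2: cc
C/II-2 aff ·: Cc|CC
C/III-1 aff II-1×II-2: Cc
C/III-2 ? II-1×II-2: cc|Cc
⇒ C over [I-1,I-2,II-1,II-2,III-1,III-2]: 6 consistent
T/I-1 un ·: tt
T/I-2 ? ·: tt|Tt
T/II-1 un I-1×I-2: tt
T/II-2 ? ·: tt|Tt|TT
T/III-1 ? II-1×II-2: tt|Tt
T/III-2 ? II-1×II-2: tt|Tt
⇒ T over [I-1,I-2,II-1,II-2,III-1,III-2]: 12 consistent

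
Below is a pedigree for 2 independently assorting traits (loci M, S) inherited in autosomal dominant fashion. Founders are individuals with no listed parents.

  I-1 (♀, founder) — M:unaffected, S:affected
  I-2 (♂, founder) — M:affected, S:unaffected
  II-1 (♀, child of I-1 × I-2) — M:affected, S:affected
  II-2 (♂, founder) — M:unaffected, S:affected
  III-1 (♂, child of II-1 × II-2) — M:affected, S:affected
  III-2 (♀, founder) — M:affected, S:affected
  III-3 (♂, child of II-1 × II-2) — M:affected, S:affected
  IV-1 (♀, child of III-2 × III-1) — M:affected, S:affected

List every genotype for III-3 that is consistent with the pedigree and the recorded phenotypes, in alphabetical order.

M/I-1 un ·: mm
M/I-2 aff ·: Mm|MM
M/II-1 aff I-1×I-2: Mm
M/II-2 un ·: mm
M/III-1 aff II-1×II-2: Mm
M/III-2 aff ·: Mm|MM
M/III-3 aff II-1×II-2: Mm
M/IV-1 aff III-2×III-1: Mm|MM
⇒ M over [I-1,I-2,II-1,II-2,III-1,III-2,III-3,IV-1]: 8 consistent
S/I-1 aff ·: Ss|SS
S/I-2 un ·: ss
S/II-1 aff I-1×I-2: Ss
S/II-2 aff ·: Ss|SS
S/III-1 aff II-1×II-2: Ss|SS
S/III-2 aff ·: Ss|SS
S/III-3 aff II-1×II-2: Ss|SS
S/IV-1 aff III-2×III-1: Ss|SS
⇒ S over [I-1,I-2,II-1,II-2,III-1,III-2,III-3,IV-1]: 56 consistent

III-3 ∈ {Mm SS, Mm Ss}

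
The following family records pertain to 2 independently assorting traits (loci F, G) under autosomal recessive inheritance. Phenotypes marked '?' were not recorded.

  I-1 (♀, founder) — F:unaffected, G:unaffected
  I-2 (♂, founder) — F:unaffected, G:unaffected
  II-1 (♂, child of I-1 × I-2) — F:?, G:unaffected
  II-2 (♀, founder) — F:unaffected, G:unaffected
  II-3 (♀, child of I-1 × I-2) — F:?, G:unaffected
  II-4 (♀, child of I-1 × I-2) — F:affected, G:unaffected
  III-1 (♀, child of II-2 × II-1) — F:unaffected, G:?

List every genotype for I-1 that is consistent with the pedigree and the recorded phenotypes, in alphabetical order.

F/I-1 un ·: Ff
F/I-2 un ·: Ff
F/II-1 ? I-1×I-2: FF|Ff|ff
F/II-2 un ·: FF|Ff
F/II-3 ? I-1×I-2: FF|Ff|ff
F/II-4 aff I-1×I-2: ff
F/III-1 un II-2×II-1: FF|Ff
⇒ F over [I-1,I-2,II-1,II-2,II-3,II-4,III-1]: 27 consistent
G/I-1 un ·: GG|Gg
G/I-2 un ·: GG|Gg
G/II-1 un I-1×I-2: GG|Gg
G/II-2 un ·: GG|Gg
G/II-3 un I-1×I-2: GG|Gg
G/II-4 un I-1×I-2: GG|Gg
G/III-1 ? II-2×II-1: GG|Gg|gg
⇒ G over [I-1,I-2,II-1,II-2,II-3,II-4,III-1]: 99 consistent

I-1 ∈ {Ff GG, Ff Gg}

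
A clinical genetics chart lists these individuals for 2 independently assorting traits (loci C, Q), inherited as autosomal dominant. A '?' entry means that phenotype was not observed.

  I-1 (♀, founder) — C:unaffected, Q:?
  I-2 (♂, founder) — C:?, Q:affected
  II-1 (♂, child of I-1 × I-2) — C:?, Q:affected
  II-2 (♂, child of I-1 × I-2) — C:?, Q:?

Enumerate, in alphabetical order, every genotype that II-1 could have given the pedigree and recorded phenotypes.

C/I-1 un ·: cc
C/I-2 ? ·: cc|Cc|CC
C/II-1 ? I-1×I-2: cc|Cc
C/II-2 ? I-1×I-2: cc|Cc
⇒ C over [I-1,I-2,II-1,II-2]: 6 consistent
Q/I-1 ? ·: qq|Qq|QQ
Q/I-2 aff ·: Qq|QQ
Q/II-1 aff I-1×I-2: Qq|QQ
Q/II-2 ? I-1×I-2: qq|Qq|QQ
⇒ Q over [I-1,I-2,II-1,II-2]: 18 consistent

II-1 ∈ {Cc QQ, Cc Qq, cc QQ, cc Qq}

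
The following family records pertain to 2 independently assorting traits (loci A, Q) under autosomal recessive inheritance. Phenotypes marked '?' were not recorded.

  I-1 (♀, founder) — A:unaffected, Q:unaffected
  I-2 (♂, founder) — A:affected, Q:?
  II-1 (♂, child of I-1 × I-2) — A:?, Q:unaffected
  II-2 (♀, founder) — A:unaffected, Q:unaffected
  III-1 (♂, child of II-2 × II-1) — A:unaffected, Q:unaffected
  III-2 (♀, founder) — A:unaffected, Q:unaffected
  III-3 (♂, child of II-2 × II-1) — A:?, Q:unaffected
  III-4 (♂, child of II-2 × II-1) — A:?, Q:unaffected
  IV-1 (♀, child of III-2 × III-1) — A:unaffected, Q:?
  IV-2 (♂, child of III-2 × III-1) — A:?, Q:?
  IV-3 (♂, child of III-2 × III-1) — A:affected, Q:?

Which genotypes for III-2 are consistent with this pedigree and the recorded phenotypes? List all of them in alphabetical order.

A/I-1 un ·: AA|Aa
A/I-2 aff ·: aa
A/II-1 ? I-1×I-2: Aa|aa
A/II-2 un ·: AA|Aa
A/III-1 un II-2×II-1: Aa
A/III-2 un ·: Aa
A/III-3 ? II-2×II-1: AA|Aa|aa
A/III-4 ? II-2×II-1: AA|Aa|aa
A/IV-1 un III-2×III-1: AA|Aa
A/IV-2 ? III-2×III-1: AA|Aa|aa
A/IV-3 aff III-2×III-1: aa
⇒ A over [I-1,I-2,II-1,II-2,III-1,III-2,III-3,III-4,IV-1,IV-2,IV-3]: 186 consistent
Q/I-1 un ·: QQ|Qq
Q/I-2 ? ·: QQ|Qq|qq
Q/II-1 un I-1×I-2: QQ|Qq
Q/II-2 un ·: QQ|Qq
Q/III-1 un II-2×II-1: QQ|Qq
Q/III-2 un ·: QQ|Qq
Q/III-3 un II-2×II-1: QQ|Qq
Q/III-4 un II-2×II-1: QQ|Qq
Q/IV-1 ? III-2×III-1: QQ|Qq|qq
Q/IV-2 ? III-2×III-1: QQ|Qq|qq
Q/IV-3 ? III-2×III-1: QQ|Qq|qq
⇒ Q over [I-1,I-2,II-1,II-2,III-1,III-2,III-3,III-4,IV-1,IV-2,IV-3]: 2500 consistent

III-2 ∈ {Aa QQ, Aa Qq}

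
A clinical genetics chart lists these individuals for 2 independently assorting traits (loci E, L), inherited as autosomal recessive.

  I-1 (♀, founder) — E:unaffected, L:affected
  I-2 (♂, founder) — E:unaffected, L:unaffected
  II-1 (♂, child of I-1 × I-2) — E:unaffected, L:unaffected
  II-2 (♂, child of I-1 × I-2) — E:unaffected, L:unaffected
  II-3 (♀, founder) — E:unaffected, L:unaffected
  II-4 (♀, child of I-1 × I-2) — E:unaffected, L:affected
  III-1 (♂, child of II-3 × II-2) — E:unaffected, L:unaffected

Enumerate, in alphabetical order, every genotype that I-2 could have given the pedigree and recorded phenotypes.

E/I-1 un ·: EE|Ee
E/I-2 un ·: EE|Ee
E/II-1 un I-1×I-2: EE|Ee
E/II-2 un I-1×I-2: EE|Ee
E/II-3 un ·: EE|Ee
E/II-4 un I-1×I-2: EE|Ee
E/III-1 un II-3×II-2: EE|Ee
⇒ E over [I-1,I-2,II-1,II-2,II-3,II-4,III-1]: 87 consistent
L/I-1 aff ·: ll
L/I-2 un ·: Ll
L/II-1 un I-1×I-2: Ll
L/II-2 un I-1×I-2: Ll
L/II-3 un ·: LL|Ll
L/II-4 aff I-1×I-2: ll
L/III-1 un II-3×II-2: LL|Ll
⇒ L over [I-1,I-2,II-1,II-2,II-3,II-4,III-1]: 4 consistent

I-2 ∈ {EE Ll, Ee Ll}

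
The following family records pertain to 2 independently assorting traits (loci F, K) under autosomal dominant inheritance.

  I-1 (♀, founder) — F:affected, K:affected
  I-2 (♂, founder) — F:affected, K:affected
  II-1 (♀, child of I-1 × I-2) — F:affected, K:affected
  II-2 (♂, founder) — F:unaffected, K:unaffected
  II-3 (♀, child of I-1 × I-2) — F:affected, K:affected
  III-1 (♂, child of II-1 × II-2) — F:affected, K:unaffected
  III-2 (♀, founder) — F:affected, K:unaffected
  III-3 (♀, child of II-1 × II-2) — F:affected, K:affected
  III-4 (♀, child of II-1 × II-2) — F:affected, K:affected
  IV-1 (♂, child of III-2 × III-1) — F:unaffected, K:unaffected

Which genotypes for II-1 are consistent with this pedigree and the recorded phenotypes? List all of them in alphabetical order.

II-1 ∈ {FF Kk, Ff Kk}

F/I-1 aff ·: Ff|FF
F/I-2 aff ·: Ff|FF
F/II-1 aff I-1×I-2: Ff|FF
F/II-2 un ·: ff
F/II-3 aff I-1×I-2: Ff|FF
F/III-1 aff II-1×II-2: Ff
F/III-2 aff ·: Ff
F/III-3 aff II-1×II-2: Ff
F/III-4 aff II-1×II-2: Ff
F/IV-1 un III-2×III-1: ff
⇒ F over [I-1,I-2,II-1,II-2,II-3,III-1,III-2,III-3,III-4,IV-1]: 13 consistent
K/I-1 aff ·: Kk|KK
K/I-2 aff ·: Kk|KK
K/II-1 aff I-1×I-2: Kk
K/II-2 un ·: kk
K/II-3 aff I-1×I-2: Kk|KK
K/III-1 un II-1×II-2: kk
K/III-2 un ·: kk
K/III-3 aff II-1×II-2: Kk
K/III-4 aff II-1×II-2: Kk
K/IV-1 un III-2×III-1: kk
⇒ K over [I-1,I-2,II-1,II-2,II-3,III-1,III-2,III-3,III-4,IV-1]: 6 consistent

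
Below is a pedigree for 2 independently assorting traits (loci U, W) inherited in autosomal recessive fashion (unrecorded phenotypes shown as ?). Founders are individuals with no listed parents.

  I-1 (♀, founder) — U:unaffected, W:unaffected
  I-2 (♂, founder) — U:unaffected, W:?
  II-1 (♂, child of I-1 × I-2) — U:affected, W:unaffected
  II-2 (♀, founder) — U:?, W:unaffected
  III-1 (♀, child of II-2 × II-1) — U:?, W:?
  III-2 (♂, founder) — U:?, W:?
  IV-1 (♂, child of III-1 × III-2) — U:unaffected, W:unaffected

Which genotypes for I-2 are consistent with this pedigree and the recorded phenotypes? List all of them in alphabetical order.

I-2 ∈ {Uu WW, Uu Ww, Uu ww}

U/I-1 un ·: Uu
U/I-2 un ·: Uu
U/II-1 aff I-1×I-2: uu
U/II-2 ? ·: UU|Uu|uu
U/III-1 ? II-2×II-1: Uu|uu
U/III-2 ? ·: UU|Uu|uu
U/IV-1 un III-1×III-2: UU|Uu
⇒ U over [I-1,I-2,II-1,II-2,III-1,III-2,IV-1]: 14 consistent
W/I-1 un ·: WW|Ww
W/I-2 ? ·: WW|Ww|ww
W/II-1 un I-1×I-2: WW|Ww
W/II-2 un ·: WW|Ww
W/III-1 ? II-2×II-1: WW|Ww|ww
W/III-2 ? ·: WW|Ww|ww
W/IV-1 un III-1×III-2: WW|Ww
⇒ W over [I-1,I-2,II-1,II-2,III-1,III-2,IV-1]: 152 consistent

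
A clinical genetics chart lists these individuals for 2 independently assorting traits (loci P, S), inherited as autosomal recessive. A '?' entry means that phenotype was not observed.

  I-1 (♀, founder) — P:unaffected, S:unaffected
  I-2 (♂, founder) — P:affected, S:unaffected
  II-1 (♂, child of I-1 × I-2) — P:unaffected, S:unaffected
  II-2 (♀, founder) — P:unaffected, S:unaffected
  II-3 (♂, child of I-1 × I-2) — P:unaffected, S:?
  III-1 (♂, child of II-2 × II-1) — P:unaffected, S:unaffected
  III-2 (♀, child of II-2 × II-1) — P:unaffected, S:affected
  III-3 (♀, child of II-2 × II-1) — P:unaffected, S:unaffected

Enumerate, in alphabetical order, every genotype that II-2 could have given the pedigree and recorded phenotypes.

P/I-1 un ·: PP|Pp
P/I-2 aff ·: pp
P/II-1 un I-1×I-2: Pp
P/II-2 un ·: PP|Pp
P/II-3 un I-1×I-2: Pp
P/III-1 un II-2×II-1: PP|Pp
P/III-2 un II-2×II-1: PP|Pp
P/III-3 un II-2×II-1: PP|Pp
⇒ P over [I-1,I-2,II-1,II-2,II-3,III-1,III-2,III-3]: 32 consistent
S/I-1 un ·: SS|Ss
S/I-2 un ·: SS|Ss
S/II-1 un I-1×I-2: Ss
S/II-2 un ·: Ss
S/II-3 ? I-1×I-2: SS|Ss|ss
S/III-1 un II-2×II-1: SS|Ss
S/III-2 aff II-2×II-1: ss
S/III-3 un II-2×II-1: SS|Ss
⇒ S over [I-1,I-2,II-1,II-2,II-3,III-1,III-2,III-3]: 28 consistent

II-2 ∈ {PP Ss, Pp Ss}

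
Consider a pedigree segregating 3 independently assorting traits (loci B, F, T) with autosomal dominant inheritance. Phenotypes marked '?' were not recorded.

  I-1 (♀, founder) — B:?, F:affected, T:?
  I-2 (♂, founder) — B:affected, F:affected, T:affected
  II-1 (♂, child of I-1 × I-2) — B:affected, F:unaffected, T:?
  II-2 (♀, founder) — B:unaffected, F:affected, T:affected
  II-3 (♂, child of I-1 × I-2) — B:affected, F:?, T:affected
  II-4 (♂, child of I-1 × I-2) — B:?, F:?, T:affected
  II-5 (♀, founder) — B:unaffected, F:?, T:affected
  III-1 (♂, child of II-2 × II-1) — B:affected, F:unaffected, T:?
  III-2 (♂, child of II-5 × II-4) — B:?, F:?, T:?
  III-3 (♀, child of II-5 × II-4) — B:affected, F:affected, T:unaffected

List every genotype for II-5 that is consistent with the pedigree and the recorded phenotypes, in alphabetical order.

II-5 ∈ {bb FF Tt, bb Ff Tt, bb ff Tt}

B/I-1 ? ·: bb|Bb|BB
B/I-2 aff ·: Bb|BB
B/II-1 aff I-1×I-2: Bb|BB
B/II-2 un ·: bb
B/II-3 aff I-1×I-2: Bb|BB
B/II-4 ? I-1×I-2: Bb|BB
B/II-5 un ·: bb
B/III-1 aff II-2×II-1: Bb
B/III-2 ? II-5×II-4: bb|Bb
B/III-3 aff II-5×II-4: Bb
⇒ B over [I-1,I-2,II-1,II-2,II-3,II-4,II-5,III-1,III-2,III-3]: 41 consistent
F/I-1 aff ·: Ff
F/I-2 aff ·: Ff
F/II-1 un I-1×I-2: ff
F/II-2 aff ·: Ff
F/II-3 ? I-1×I-2: ff|Ff|FF
F/II-4 ? I-1×I-2: ff|Ff|FF
F/II-5 ? ·: ff|Ff|FF
F/III-1 un II-2×II-1: ff
F/III-2 ? II-5×II-4: ff|Ff|FF
F/III-3 aff II-5×II-4: Ff|FF
⇒ F over [I-1,I-2,II-1,II-2,II-3,II-4,II-5,III-1,III-2,III-3]: 63 consistent
T/I-1 ? ·: tt|Tt|TT
T/I-2 aff ·: Tt|TT
T/II-1 ? I-1×I-2: tt|Tt|TT
T/II-2 aff ·: Tt|TT
T/II-3 aff I-1×I-2: Tt|TT
T/II-4 aff I-1×I-2: Tt
T/II-5 aff ·: Tt
T/III-1 ? II-2×II-1: tt|Tt|TT
T/III-2 ? II-5×II-4: tt|Tt|TT
T/III-3 un II-5×II-4: tt
⇒ T over [I-1,I-2,II-1,II-2,II-3,II-4,II-5,III-1,III-2,III-3]: 201 consistent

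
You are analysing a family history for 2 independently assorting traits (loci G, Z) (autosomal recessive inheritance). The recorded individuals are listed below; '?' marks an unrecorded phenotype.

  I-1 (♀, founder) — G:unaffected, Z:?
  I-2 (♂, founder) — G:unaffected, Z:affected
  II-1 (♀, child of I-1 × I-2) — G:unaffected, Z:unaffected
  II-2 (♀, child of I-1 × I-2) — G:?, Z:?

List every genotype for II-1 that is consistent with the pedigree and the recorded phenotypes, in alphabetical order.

G/I-1 un ·: GG|Gg
G/I-2 un ·: GG|Gg
G/II-1 un I-1×I-2: GG|Gg
G/II-2 ? I-1×I-2: GG|Gg|gg
⇒ G over [I-1,I-2,II-1,II-2]: 15 consistent
Z/I-1 ? ·: ZZ|Zz
Z/I-2 aff ·: zz
Z/II-1 un I-1×I-2: Zz
Z/II-2 ? I-1×I-2: Zz|zz
⇒ Z over [I-1,I-2,II-1,II-2]: 3 consistent

II-1 ∈ {GG Zz, Gg Zz}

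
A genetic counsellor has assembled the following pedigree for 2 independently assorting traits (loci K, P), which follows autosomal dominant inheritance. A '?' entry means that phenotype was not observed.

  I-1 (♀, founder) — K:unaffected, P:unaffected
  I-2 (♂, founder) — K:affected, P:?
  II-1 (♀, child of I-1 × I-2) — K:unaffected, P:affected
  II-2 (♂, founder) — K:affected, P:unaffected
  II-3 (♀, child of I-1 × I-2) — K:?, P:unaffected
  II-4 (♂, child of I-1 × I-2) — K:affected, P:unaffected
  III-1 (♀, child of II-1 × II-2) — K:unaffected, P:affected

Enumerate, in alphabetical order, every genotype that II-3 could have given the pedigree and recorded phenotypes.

K/I-1 un ·: kk
K/I-2 aff ·: Kk
K/II-1 un I-1×I-2: kk
K/II-2 aff ·: Kk
K/II-3 ? I-1×I-2: kk|Kk
K/II-4 aff I-1×I-2: Kk
K/III-1 un II-1×II-2: kk
⇒ K over [I-1,I-2,II-1,II-2,II-3,II-4,III-1]: 2 consistent
P/I-1 un ·: pp
P/I-2 ? ·: Pp
P/II-1 aff I-1×I-2: Pp
P/II-2 un ·: pp
P/II-3 un I-1×I-2: pp
P/II-4 un I-1×I-2: pp
P/III-1 aff II-1×II-2: Pp
⇒ P over [I-1,I-2,II-1,II-2,II-3,II-4,III-1]: 1 consistent

II-3 ∈ {Kk pp, kk pp}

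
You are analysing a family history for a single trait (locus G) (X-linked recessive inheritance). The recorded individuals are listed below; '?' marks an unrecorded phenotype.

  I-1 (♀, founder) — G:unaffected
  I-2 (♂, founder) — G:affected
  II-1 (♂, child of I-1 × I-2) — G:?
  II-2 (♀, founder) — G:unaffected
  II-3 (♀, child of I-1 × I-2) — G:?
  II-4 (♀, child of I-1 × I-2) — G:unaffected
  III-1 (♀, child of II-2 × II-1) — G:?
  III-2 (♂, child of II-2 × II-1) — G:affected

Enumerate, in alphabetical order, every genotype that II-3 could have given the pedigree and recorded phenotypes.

G/I-1 un ·: X^GX^G|X^GX^g
G/I-2 aff ·: X^gY
G/II-1 ? I-1×I-2: X^GY|X^gY
G/II-2 un ·: X^GX^g
G/II-3 ? I-1×I-2: X^GX^g|X^gX^g
G/II-4 un I-1×I-2: X^GX^g
G/III-1 ? II-2×II-1: X^GX^G|X^GX^g|X^gX^g
G/III-2 aff II-2×II-1: X^gY
⇒ G over [I-1,I-2,II-1,II-2,II-3,II-4,III-1,III-2]: 10 consistent

II-3 ∈ {X^GX^g, X^gX^g}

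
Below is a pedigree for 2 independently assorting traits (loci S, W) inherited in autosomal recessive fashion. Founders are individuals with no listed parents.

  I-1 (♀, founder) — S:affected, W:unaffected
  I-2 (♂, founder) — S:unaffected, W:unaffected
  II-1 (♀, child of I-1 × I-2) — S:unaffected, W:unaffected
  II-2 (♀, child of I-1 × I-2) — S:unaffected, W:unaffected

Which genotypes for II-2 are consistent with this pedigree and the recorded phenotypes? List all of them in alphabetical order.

II-2 ∈ {Ss WW, Ss Ww}

S/I-1 aff ·: ss
S/I-2 un ·: SS|Ss
S/II-1 un I-1×I-2: Ss
S/II-2 un I-1×I-2: Ss
⇒ S over [I-1,I-2,II-1,II-2]: 2 consistent
W/I-1 un ·: WW|Ww
W/I-2 un ·: WW|Ww
W/II-1 un I-1×I-2: WW|Ww
W/II-2 un I-1×I-2: WW|Ww
⇒ W over [I-1,I-2,II-1,II-2]: 13 consistent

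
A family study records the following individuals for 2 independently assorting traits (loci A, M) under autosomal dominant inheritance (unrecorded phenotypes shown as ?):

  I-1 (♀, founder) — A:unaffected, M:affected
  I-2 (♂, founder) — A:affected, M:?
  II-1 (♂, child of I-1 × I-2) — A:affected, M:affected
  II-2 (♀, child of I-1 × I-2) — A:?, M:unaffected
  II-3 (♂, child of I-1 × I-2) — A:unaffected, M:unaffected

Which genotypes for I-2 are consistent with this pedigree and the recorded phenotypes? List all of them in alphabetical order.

I-2 ∈ {Aa Mm, Aa mm}

A/I-1 un ·: aa
A/I-2 aff ·: Aa
A/II-1 aff I-1×I-2: Aa
A/II-2 ? I-1×I-2: aa|Aa
A/II-3 un I-1×I-2: aa
⇒ A over [I-1,I-2,II-1,II-2,II-3]: 2 consistent
M/I-1 aff ·: Mm
M/I-2 ? ·: mm|Mm
M/II-1 aff I-1×I-2: Mm|MM
M/II-2 un I-1×I-2: mm
M/II-3 un I-1×I-2: mm
⇒ M over [I-1,I-2,II-1,II-2,II-3]: 3 consistent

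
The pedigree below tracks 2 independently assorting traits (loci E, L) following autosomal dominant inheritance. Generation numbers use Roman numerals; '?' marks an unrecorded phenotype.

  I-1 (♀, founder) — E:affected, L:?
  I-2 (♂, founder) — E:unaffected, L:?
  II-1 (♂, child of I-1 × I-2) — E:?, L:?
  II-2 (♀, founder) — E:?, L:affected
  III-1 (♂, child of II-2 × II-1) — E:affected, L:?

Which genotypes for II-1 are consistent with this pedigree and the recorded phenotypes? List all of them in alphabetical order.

II-1 ∈ {Ee LL, Ee Ll, Ee ll, ee LL, ee Ll, ee ll}

E/I-1 aff ·: Ee|EE
E/I-2 un ·: ee
E/II-1 ? I-1×I-2: ee|Ee
E/II-2 ? ·: ee|Ee|EE
E/III-1 aff II-2×II-1: Ee|EE
⇒ E over [I-1,I-2,II-1,II-2,III-1]: 12 consistent
L/I-1 ? ·: ll|Ll|LL
L/I-2 ? ·: ll|Ll|LL
L/II-1 ? I-1×I-2: ll|Ll|LL
L/II-2 aff ·: Ll|LL
L/III-1 ? II-2×II-1: ll|Ll|LL
⇒ L over [I-1,I-2,II-1,II-2,III-1]: 59 consistent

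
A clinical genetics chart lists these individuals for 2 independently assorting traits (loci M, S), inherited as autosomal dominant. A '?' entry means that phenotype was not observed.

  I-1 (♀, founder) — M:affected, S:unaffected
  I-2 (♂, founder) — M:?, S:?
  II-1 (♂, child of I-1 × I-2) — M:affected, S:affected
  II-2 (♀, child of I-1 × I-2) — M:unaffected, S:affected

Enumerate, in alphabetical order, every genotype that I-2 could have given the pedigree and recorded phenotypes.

I-2 ∈ {Mm SS, Mm Ss, mm SS, mm Ss}

M/I-1 aff ·: Mm
M/I-2 ? ·: mm|Mm
M/II-1 aff I-1×I-2: Mm|MM
M/II-2 un I-1×I-2: mm
⇒ M over [I-1,I-2,II-1,II-2]: 3 consistent
S/I-1 un ·: ss
S/I-2 ? ·: Ss|SS
S/II-1 aff I-1×I-2: Ss
S/II-2 aff I-1×I-2: Ss
⇒ S over [I-1,I-2,II-1,II-2]: 2 consistent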